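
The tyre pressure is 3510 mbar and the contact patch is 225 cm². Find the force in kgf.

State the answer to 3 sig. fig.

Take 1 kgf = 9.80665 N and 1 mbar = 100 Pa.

805 kgf

3510 mbar × 100 = 351000 Pa
225 cm² × 0.0001 = 0.0225 m²
F = P × A = 351000 Pa × 0.0225 m² = 7897.5 N
7897.5 N ÷ (9.80665 N/kgf) = 805.321 kgf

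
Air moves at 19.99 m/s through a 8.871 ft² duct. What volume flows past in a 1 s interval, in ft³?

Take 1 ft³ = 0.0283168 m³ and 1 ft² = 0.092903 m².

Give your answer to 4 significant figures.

8.871 ft² × 0.092903 = 0.824143 m²
V = v × A × t = 19.99 m/s × 0.824143 m² × 1 s = 16.4746 m³
16.4746 m³ ÷ (0.0283168 m³/ft³) = 581.796 ft³

581.8 ft³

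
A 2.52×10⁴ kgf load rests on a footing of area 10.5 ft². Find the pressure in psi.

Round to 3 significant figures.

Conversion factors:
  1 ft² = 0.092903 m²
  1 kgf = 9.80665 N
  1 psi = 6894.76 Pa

36.7 psi

2.52×10⁴ kgf × 9.80665 = 247128 N
10.5 ft² × 0.092903 = 0.975482 m²
P = F / A = 247128 N / 0.975482 m² = 253339 Pa
253339 Pa ÷ (6894.76 Pa/psi) = 36.7437 psi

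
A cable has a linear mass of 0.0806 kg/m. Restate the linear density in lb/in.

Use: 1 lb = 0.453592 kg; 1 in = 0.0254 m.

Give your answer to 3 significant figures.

0.00451 lb/in

0.0806 kg/m is already 0.0806 kg/m
0.0806 kg/m ÷ 0.453592 kg/lb × 0.0254 m/in = 0.0045134 lb/in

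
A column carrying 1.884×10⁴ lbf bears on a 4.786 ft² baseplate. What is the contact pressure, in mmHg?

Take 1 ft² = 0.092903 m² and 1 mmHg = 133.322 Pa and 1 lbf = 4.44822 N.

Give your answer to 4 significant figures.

1414 mmHg

1.884×10⁴ lbf × 4.44822 → 83804.5 N
4.786 ft² × 0.092903 → 0.444634 m²
P = F / A = 83804.5 N / 0.444634 m² = 188480 Pa
188480 Pa ÷ (133.322 Pa/mmHg) = 1413.72 mmHg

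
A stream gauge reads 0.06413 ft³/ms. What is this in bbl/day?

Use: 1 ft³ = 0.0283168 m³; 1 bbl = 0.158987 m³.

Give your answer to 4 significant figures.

9.869×10⁵ bbl/day

0.06413 ft³/ms × 0.0283168 m³/ft³ ÷ 0.001 s/ms = 1.81596 m³/s
1.81596 m³/s ÷ 0.158987 m³/bbl × 86400 s/day = 986866 bbl/day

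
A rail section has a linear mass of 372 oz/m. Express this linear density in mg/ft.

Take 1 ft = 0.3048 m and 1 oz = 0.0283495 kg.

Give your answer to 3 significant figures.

372 oz/m × 0.0283495 kg/oz = 10.546 kg/m
10.546 kg/m ÷ 10⁻⁶ kg/mg × 0.3048 m/ft = 3.21442×10⁶ mg/ft

3.21×10⁶ mg/ft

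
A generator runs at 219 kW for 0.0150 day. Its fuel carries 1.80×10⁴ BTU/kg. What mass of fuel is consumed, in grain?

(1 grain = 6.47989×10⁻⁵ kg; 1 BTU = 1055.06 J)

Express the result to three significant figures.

219 kW → 219000 W
0.0150 day → 1296 s
E = P × t = 219000 × 1296 = 2.83824×10⁸ J
1.80×10⁴ BTU/kg → 1.89911×10⁷ J/kg
m = E / e_s = 2.83824×10⁸ / 1.89911×10⁷ = 14.9451 kg
In grain: 14.9451 / 6.47989×10⁻⁵ = 230638 grain

2.31×10⁵ grain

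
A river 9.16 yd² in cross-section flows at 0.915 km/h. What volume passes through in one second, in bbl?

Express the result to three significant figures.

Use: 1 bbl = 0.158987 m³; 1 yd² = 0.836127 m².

12.2 bbl

0.915 km/h × (1/3.6) → 0.254167 m/s
9.16 yd² × 0.836127 → 7.65892 m²
V = v × A × t = 0.254167 m/s × 7.65892 m² × 1 s = 1.94664 m³
1.94664 m³ ÷ (0.158987 m³/bbl) = 12.244 bbl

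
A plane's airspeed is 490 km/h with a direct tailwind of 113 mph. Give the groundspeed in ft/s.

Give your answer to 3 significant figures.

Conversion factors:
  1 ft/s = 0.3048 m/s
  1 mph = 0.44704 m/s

612 ft/s

490 km/h × (1/3.6) = 136.111 m/s
113 mph × 0.44704 = 50.5155 m/s
Sum: 136.111 + 50.5155 = 186.626 m/s
In ft/s: 186.626 / 0.3048 = 612.29 ft/s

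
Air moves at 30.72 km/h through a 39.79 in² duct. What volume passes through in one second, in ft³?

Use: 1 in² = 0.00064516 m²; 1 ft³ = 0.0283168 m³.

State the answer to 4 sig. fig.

7.736 ft³

30.72 km/h × (1/3.6) → 8.53333 m/s
39.79 in² × 0.00064516 → 0.0256709 m²
V = v × A × t = 8.53333 m/s × 0.0256709 m² × 1 s = 0.219058 m³
0.219058 m³ ÷ (0.0283168 m³/ft³) = 7.73597 ft³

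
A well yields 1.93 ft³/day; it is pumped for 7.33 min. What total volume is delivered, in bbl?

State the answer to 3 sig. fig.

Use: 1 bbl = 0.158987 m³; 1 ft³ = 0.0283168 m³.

0.00175 bbl

1.93 ft³/day → 6.3254×10⁻⁷ m³/s
7.33 min → 439.8 s
V = Q × t = 6.3254×10⁻⁷ × 439.8 = 2.78191×10⁻⁴ m³
In bbl: 2.78191×10⁻⁴ / 0.158987 = 0.00174977 bbl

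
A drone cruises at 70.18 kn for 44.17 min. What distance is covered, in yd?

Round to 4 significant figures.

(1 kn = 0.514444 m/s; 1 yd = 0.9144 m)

1.046×10⁵ yd

70.18 kn × 0.514444 → 36.1037 m/s
44.17 min × 60 → 2650.2 s
d = v × t = 36.1037 m/s × 2650.2 s = 95682 m
95682 m ÷ (0.9144 m/yd) = 104639 yd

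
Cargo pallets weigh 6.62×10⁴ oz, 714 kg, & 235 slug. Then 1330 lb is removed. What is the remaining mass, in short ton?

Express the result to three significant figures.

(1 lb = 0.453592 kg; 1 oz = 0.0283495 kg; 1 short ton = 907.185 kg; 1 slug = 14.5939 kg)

6.62×10⁴ oz × 0.0283495 → 1876.74 kg
714 kg (already kg)
235 slug × 14.5939 → 3429.57 kg
1330 lb × 0.453592 → 603.277 kg
Result: 1876.74 + 714 + 3429.57 − 603.277 = 5417.03 kg
In short ton: 5417.03 / 907.185 = 5.97125 short ton

5.97 short ton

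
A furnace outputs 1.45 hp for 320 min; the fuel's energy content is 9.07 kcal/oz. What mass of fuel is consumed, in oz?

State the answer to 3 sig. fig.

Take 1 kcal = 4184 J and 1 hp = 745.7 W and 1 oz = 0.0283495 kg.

1.45 hp → 1081.27 W
320 min → 19200 s
E = P × t = 1081.27 × 19200 = 2.07604×10⁷ J
9.07 kcal/oz → 1.33861×10⁶ J/kg
m = E / e_s = 2.07604×10⁷ / 1.33861×10⁶ = 15.5089 kg
In oz: 15.5089 / 0.0283495 = 547.061 oz

547 oz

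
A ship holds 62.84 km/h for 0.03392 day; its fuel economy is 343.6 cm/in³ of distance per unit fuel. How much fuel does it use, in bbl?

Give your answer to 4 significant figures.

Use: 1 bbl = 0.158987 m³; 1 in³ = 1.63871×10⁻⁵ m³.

62.84 km/h → 17.4556 m/s
0.03392 day → 2930.69 s
d = v × t = 17.4556 × 2930.69 = 51157 m
343.6 cm/in³ → 209677 m/m³
V = d / (distance per unit fuel) = 51157 / 209677 = 0.24398 m³
In bbl: 0.24398 / 0.158987 = 1.53459 bbl

1.535 bbl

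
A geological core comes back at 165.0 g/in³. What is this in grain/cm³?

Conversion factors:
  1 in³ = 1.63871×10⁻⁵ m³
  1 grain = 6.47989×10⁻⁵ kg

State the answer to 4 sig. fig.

165.0 g/in³ × 0.001 kg/g ÷ 1.63871×10⁻⁵ m³/in³ = 10068.9 kg/m³
10068.9 kg/m³ ÷ 6.47989×10⁻⁵ kg/grain × 10⁻⁶ m³/cm³ = 155.387 grain/cm³

155.4 grain/cm³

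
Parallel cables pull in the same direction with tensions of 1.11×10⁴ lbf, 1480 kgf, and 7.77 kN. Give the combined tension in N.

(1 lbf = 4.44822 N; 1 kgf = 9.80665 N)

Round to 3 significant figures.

1.11×10⁴ lbf × 4.44822 = 49375.2 N
1480 kgf × 9.80665 = 14513.8 N
7.77 kN × 1000 = 7770 N
Sum: 49375.2 + 14513.8 + 7770 = 71659 N

7.17×10⁴ N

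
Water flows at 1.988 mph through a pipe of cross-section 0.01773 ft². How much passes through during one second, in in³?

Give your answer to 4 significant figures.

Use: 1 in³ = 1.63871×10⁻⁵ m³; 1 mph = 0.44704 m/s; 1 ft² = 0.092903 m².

1.988 mph × 0.44704 → 0.888716 m/s
0.01773 ft² × 0.092903 → 0.00164717 m²
V = v × A × t = 0.888716 m/s × 0.00164717 m² × 1 s = 0.00146387 m³
0.00146387 m³ ÷ (1.63871×10⁻⁵ m³/in³) = 89.3306 in³

89.33 in³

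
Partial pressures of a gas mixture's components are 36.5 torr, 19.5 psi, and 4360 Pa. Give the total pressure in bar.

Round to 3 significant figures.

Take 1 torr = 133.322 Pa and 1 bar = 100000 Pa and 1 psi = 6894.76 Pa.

36.5 torr × 133.322 → 4866.25 Pa
19.5 psi × 6894.76 → 134448 Pa
4360 Pa (already Pa)
Total: 4866.25 + 134448 + 4360 = 143674 Pa
In bar: 143674 / 100000 = 1.43674 bar

1.44 bar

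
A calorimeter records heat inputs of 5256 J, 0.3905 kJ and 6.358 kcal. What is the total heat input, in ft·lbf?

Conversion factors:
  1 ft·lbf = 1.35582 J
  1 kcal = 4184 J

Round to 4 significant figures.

2.379×10⁴ ft·lbf

5256 J (already J)
0.3905 kJ × 1000 = 390.5 J
6.358 kcal × 4184 = 26601.9 J
Combined: 5256 + 390.5 + 26601.9 = 32248.4 J
In ft·lbf: 32248.4 / 1.35582 = 23785.2 ft·lbf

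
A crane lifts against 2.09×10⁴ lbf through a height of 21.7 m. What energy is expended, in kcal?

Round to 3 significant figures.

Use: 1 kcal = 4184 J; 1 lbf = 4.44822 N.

2.09×10⁴ lbf × 4.44822 = 92967.8 N
W = F × d = 92967.8 N × 21.7 m = 2.0174×10⁶ J
2.0174×10⁶ J ÷ (4184 J/kcal) = 482.17 kcal

482 kcal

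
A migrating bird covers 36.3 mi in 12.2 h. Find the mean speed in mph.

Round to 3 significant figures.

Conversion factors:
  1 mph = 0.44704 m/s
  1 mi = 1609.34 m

36.3 mi × 1609.34 = 58419 m
12.2 h × 3600 = 43920 s
v = d / t = 58419 m / 43920 s = 1.33012 m/s
1.33012 m/s ÷ (0.44704 m/s/mph) = 2.97539 mph

2.98 mph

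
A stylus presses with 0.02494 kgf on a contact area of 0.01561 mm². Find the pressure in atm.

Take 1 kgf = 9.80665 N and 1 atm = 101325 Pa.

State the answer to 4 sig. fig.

0.02494 kgf × 9.80665 = 0.244578 N
0.01561 mm² × 10⁻⁶ = 1.561×10⁻⁸ m²
P = F / A = 0.244578 N / 1.561×10⁻⁸ m² = 1.5668×10⁷ Pa
1.5668×10⁷ Pa ÷ (101325 Pa/atm) = 154.631 atm

154.6 atm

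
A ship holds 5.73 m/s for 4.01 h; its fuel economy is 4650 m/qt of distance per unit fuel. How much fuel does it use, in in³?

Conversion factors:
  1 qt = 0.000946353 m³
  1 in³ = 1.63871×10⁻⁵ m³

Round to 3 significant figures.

4.01 h → 14436 s
d = v × t = 5.73 × 14436 = 82718.3 m
4650 m/qt → 4.9136×10⁶ m/m³
V = d / (distance per unit fuel) = 82718.3 / 4.9136×10⁶ = 0.0168346 m³
In in³: 0.0168346 / 1.63871×10⁻⁵ = 1027.31 in³

1030 in³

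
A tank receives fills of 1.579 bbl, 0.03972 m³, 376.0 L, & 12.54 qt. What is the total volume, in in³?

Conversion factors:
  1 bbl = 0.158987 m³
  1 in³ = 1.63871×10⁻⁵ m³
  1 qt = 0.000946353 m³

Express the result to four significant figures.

1.579 bbl × 0.158987 = 0.25104 m³
0.03972 m³ (already m³)
376.0 L × 0.001 = 0.376 m³
12.54 qt × 0.000946353 = 0.0118673 m³
Combined: 0.25104 + 0.03972 + 0.376 + 0.0118673 = 0.678627 m³
In in³: 0.678627 / 1.63871×10⁻⁵ = 41412.3 in³

4.141×10⁴ in³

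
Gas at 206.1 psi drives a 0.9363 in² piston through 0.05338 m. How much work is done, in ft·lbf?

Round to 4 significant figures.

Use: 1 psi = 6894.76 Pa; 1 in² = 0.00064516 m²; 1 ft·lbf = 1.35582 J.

206.1 psi → 1.42101×10⁶ Pa
0.9363 in² → 6.04063×10⁻⁴ m²
F = P × A = 1.42101×10⁶ × 6.04063×10⁻⁴ = 858.38 N
W = F × d = 858.38 × 0.05338 = 45.8203 J
In ft·lbf: 45.8203 / 1.35582 = 33.7953 ft·lbf

33.80 ft·lbf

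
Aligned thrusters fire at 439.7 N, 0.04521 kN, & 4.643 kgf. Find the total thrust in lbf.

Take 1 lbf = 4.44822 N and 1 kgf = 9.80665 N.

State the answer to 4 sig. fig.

439.7 N (already N)
0.04521 kN × 1000 → 45.21 N
4.643 kgf × 9.80665 → 45.5323 N
Total: 439.7 + 45.21 + 45.5323 = 530.442 N
In lbf: 530.442 / 4.44822 = 119.248 lbf

119.2 lbf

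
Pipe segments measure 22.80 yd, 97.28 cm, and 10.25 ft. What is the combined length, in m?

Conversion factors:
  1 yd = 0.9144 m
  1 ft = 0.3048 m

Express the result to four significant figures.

24.95 m

22.80 yd × 0.9144 = 20.8483 m
97.28 cm × 0.01 = 0.9728 m
10.25 ft × 0.3048 = 3.1242 m
Combined: 20.8483 + 0.9728 + 3.1242 = 24.9453 m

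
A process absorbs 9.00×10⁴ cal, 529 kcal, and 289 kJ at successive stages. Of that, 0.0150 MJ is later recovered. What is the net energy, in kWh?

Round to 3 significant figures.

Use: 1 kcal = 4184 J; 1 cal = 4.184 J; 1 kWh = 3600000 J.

0.796 kWh

9.00×10⁴ cal × 4.184 = 376560 J
529 kcal × 4184 = 2.21334×10⁶ J
289 kJ × 1000 = 289000 J
0.0150 MJ × 1000000 = 15000 J
Result: 376560 + 2.21334×10⁶ + 289000 − 15000 = 2.8639×10⁶ J
In kWh: 2.8639×10⁶ / 3600000 = 0.795528 kWh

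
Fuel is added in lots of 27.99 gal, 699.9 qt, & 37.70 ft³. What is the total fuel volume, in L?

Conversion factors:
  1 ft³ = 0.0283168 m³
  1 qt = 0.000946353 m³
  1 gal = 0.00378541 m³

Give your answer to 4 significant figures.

27.99 gal × 0.00378541 = 0.105954 m³
699.9 qt × 0.000946353 = 0.662352 m³
37.70 ft³ × 0.0283168 = 1.06754 m³
Sum: 0.105954 + 0.662352 + 1.06754 = 1.83585 m³
In L: 1.83585 / 0.001 = 1835.85 L

1836 L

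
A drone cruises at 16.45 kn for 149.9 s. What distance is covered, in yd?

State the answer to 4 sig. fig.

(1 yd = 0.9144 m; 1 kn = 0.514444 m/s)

1387 yd

16.45 kn × 0.514444 = 8.4626 m/s
d = v × t = 8.4626 m/s × 149.9 s = 1268.54 m
1268.54 m ÷ (0.9144 m/yd) = 1387.29 yd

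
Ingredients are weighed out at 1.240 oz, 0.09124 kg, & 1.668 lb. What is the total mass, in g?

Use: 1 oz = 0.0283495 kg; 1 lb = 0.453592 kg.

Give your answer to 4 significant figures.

1.240 oz × 0.0283495 = 0.0351534 kg
0.09124 kg (already kg)
1.668 lb × 0.453592 = 0.756591 kg
Sum: 0.0351534 + 0.09124 + 0.756591 = 0.882984 kg
In g: 0.882984 / 0.001 = 882.984 g

883.0 g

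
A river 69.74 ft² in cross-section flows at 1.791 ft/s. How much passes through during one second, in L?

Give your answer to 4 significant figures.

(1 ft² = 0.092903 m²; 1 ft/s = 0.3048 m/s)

1.791 ft/s × 0.3048 = 0.545897 m/s
69.74 ft² × 0.092903 = 6.47906 m²
V = v × A × t = 0.545897 m/s × 6.47906 m² × 1 s = 3.5369 m³
3.5369 m³ ÷ (0.001 m³/L) = 3536.9 L

3537 L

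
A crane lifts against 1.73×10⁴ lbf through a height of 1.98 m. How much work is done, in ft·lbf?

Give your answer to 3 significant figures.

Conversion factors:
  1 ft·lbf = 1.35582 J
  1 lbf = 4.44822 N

1.73×10⁴ lbf × 4.44822 = 76954.2 N
W = F × d = 76954.2 N × 1.98 m = 152369 J
152369 J ÷ (1.35582 J/ft·lbf) = 112381 ft·lbf

1.12×10⁵ ft·lbf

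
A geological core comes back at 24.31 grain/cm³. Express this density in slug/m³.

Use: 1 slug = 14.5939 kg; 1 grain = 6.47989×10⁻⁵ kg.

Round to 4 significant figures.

24.31 grain/cm³ × 6.47989×10⁻⁵ kg/grain ÷ 10⁻⁶ m³/cm³ = 1575.26 kg/m³
1575.26 kg/m³ ÷ 14.5939 kg/slug = 107.94 slug/m³

107.9 slug/m³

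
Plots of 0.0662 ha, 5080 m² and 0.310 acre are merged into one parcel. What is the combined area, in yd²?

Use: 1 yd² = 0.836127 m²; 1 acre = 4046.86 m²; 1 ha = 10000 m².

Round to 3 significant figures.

8370 yd²

0.0662 ha × 10000 = 662 m²
5080 m² (already m²)
0.310 acre × 4046.86 = 1254.53 m²
Combined: 662 + 5080 + 1254.53 = 6996.53 m²
In yd²: 6996.53 / 0.836127 = 8367.78 yd²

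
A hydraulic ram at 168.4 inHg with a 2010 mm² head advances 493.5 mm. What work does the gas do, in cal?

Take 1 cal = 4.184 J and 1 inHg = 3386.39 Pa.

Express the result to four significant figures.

135.2 cal

168.4 inHg → 570268 Pa
2010 mm² → 0.00201 m²
F = P × A = 570268 × 0.00201 = 1146.24 N
493.5 mm → 0.4935 m
W = F × d = 1146.24 × 0.4935 = 565.669 J
In cal: 565.669 / 4.184 = 135.198 cal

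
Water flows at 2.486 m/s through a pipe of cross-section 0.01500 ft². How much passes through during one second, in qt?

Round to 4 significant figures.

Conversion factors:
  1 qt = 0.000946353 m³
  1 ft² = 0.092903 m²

3.661 qt

0.01500 ft² × 0.092903 → 0.00139354 m²
V = v × A × t = 2.486 m/s × 0.00139354 m² × 1 s = 0.00346434 m³
0.00346434 m³ ÷ (0.000946353 m³/qt) = 3.66073 qt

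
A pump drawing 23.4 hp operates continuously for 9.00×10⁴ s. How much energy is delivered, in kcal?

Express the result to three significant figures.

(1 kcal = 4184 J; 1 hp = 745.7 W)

23.4 hp × 745.7 = 17449.4 W
E = P × t = 17449.4 W × 90000 s = 1.57045×10⁹ J
1.57045×10⁹ J ÷ (4184 J/kcal) = 375347 kcal

3.75×10⁵ kcal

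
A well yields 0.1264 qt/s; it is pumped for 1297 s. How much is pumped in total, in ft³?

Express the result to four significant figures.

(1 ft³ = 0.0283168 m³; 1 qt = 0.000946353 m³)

0.1264 qt/s → 1.19619×10⁻⁴ m³/s
V = Q × t = 1.19619×10⁻⁴ × 1297 = 0.155146 m³
In ft³: 0.155146 / 0.0283168 = 5.47894 ft³

5.479 ft³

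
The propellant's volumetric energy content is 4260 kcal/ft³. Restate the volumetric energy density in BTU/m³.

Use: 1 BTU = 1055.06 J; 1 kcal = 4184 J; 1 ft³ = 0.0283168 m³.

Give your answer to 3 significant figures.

4260 kcal/ft³ × 4184 J/kcal ÷ 0.0283168 m³/ft³ = 6.29444×10⁸ J/m³
6.29444×10⁸ J/m³ ÷ 1055.06 J/BTU = 596595 BTU/m³

5.97×10⁵ BTU/m³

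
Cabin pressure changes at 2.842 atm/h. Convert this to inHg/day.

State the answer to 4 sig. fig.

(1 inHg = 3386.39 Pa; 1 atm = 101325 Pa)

2041 inHg/day

2.842 atm/h × 101325 Pa/atm ÷ 3600 s/h = 79.9905 Pa/s
79.9905 Pa/s ÷ 3386.39 Pa/inHg × 86400 s/day = 2040.87 inHg/day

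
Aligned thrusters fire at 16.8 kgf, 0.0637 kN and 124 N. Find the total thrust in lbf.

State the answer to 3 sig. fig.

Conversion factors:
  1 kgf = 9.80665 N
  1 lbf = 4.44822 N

79.2 lbf

16.8 kgf × 9.80665 = 164.752 N
0.0637 kN × 1000 = 63.7 N
124 N (already N)
Sum: 164.752 + 63.7 + 124 = 352.452 N
In lbf: 352.452 / 4.44822 = 79.2344 lbf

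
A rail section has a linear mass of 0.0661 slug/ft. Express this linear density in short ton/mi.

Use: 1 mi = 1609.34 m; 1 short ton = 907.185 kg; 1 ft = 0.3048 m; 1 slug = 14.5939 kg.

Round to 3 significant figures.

5.61 short ton/mi

0.0661 slug/ft × 14.5939 kg/slug ÷ 0.3048 m/ft = 3.16488 kg/m
3.16488 kg/m ÷ 907.185 kg/short ton × 1609.34 m/mi = 5.61448 short ton/mi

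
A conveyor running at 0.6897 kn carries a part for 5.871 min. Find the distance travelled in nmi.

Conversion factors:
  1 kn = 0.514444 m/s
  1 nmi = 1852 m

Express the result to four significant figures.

0.06749 nmi

0.6897 kn × 0.514444 = 0.354812 m/s
5.871 min × 60 = 352.26 s
d = v × t = 0.354812 m/s × 352.26 s = 124.986 m
124.986 m ÷ (1852 m/nmi) = 0.067487 nmi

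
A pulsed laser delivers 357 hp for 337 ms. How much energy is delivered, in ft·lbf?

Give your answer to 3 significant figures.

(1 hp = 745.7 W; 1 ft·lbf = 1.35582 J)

357 hp × 745.7 → 266215 W
337 ms × 0.001 → 0.337 s
E = P × t = 266215 W × 0.337 s = 89714.5 J
89714.5 J ÷ (1.35582 J/ft·lbf) = 66169.9 ft·lbf

6.62×10⁴ ft·lbf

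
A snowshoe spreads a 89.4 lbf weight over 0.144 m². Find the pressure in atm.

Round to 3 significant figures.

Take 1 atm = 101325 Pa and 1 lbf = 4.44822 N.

0.0273 atm

89.4 lbf × 4.44822 = 397.671 N
P = F / A = 397.671 N / 0.144 m² = 2761.6 Pa
2761.6 Pa ÷ (101325 Pa/atm) = 0.0272549 atm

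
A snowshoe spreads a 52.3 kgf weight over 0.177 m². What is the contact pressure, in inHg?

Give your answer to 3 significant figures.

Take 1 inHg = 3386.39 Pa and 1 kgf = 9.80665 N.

52.3 kgf × 9.80665 → 512.888 N
P = F / A = 512.888 N / 0.177 m² = 2897.67 Pa
2897.67 Pa ÷ (3386.39 Pa/inHg) = 0.855681 inHg

0.856 inHg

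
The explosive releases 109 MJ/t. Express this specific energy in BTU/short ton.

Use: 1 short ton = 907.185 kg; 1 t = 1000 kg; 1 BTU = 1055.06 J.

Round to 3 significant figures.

109 MJ/t × 1000000 J/MJ ÷ 1000 kg/t = 109000 J/kg
109000 J/kg ÷ 1055.06 J/BTU × 907.185 kg/short ton = 93722.8 BTU/short ton

9.37×10⁴ BTU/short ton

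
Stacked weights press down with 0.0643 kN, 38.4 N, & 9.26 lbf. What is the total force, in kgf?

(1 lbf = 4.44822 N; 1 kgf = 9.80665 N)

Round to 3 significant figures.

14.7 kgf

0.0643 kN × 1000 = 64.3 N
38.4 N (already N)
9.26 lbf × 4.44822 = 41.1905 N
Combined: 64.3 + 38.4 + 41.1905 = 143.89 N
In kgf: 143.89 / 9.80665 = 14.6727 kgf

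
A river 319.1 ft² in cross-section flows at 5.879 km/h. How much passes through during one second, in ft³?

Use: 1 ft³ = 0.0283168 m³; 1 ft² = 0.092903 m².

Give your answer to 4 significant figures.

5.879 km/h × (1/3.6) = 1.63306 m/s
319.1 ft² × 0.092903 = 29.6453 m²
V = v × A × t = 1.63306 m/s × 29.6453 m² × 1 s = 48.4126 m³
48.4126 m³ ÷ (0.0283168 m³/ft³) = 1709.68 ft³

1710 ft³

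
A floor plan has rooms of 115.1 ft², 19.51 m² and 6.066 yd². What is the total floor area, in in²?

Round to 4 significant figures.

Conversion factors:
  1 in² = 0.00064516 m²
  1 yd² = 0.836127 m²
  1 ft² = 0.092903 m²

5.468×10⁴ in²

115.1 ft² × 0.092903 → 10.6931 m²
19.51 m² (already m²)
6.066 yd² × 0.836127 → 5.07195 m²
Total: 10.6931 + 19.51 + 5.07195 = 35.275 m²
In in²: 35.275 / 0.00064516 = 54676.4 in²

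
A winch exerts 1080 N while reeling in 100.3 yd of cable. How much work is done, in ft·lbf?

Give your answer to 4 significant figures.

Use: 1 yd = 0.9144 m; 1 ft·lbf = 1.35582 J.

100.3 yd × 0.9144 = 91.7143 m
W = F × d = 1080 N × 91.7143 m = 99051.4 J
99051.4 J ÷ (1.35582 J/ft·lbf) = 73056.5 ft·lbf

7.306×10⁴ ft·lbf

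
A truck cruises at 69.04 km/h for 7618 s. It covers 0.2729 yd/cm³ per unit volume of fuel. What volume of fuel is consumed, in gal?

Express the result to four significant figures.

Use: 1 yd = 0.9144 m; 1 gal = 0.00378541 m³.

69.04 km/h → 19.1778 m/s
d = v × t = 19.1778 × 7618 = 146096 m
0.2729 yd/cm³ → 249540 m/m³
V = d / (distance per unit fuel) = 146096 / 249540 = 0.585461 m³
In gal: 0.585461 / 0.00378541 = 154.663 gal

154.7 gal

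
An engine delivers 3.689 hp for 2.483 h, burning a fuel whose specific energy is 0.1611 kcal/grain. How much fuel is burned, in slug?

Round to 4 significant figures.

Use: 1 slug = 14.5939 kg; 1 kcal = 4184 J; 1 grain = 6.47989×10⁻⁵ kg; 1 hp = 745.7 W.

0.1620 slug

3.689 hp → 2750.89 W
2.483 h → 8938.8 s
E = P × t = 2750.89 × 8938.8 = 2.45897×10⁷ J
0.1611 kcal/grain → 1.04021×10⁷ J/kg
m = E / e_s = 2.45897×10⁷ / 1.04021×10⁷ = 2.36392 kg
In slug: 2.36392 / 14.5939 = 0.16198 slug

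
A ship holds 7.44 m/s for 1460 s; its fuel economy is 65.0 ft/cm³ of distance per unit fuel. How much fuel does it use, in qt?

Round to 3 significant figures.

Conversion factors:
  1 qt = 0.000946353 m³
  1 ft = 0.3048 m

0.579 qt

d = v × t = 7.44 × 1460 = 10862.4 m
65.0 ft/cm³ → 1.9812×10⁷ m/m³
V = d / (distance per unit fuel) = 10862.4 / 1.9812×10⁷ = 5.48274×10⁻⁴ m³
In qt: 5.48274×10⁻⁴ / 0.000946353 = 0.579355 qt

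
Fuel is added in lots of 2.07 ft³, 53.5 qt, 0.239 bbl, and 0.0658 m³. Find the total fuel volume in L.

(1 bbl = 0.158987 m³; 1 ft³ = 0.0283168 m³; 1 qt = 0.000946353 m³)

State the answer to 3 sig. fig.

213 L

2.07 ft³ × 0.0283168 → 0.0586158 m³
53.5 qt × 0.000946353 → 0.0506299 m³
0.239 bbl × 0.158987 → 0.0379979 m³
0.0658 m³ (already m³)
Total: 0.0586158 + 0.0506299 + 0.0379979 + 0.0658 = 0.213044 m³
In L: 0.213044 / 0.001 = 213.044 L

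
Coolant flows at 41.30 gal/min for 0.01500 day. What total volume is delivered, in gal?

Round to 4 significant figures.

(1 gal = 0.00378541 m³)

41.30 gal/min → 0.00260562 m³/s
0.01500 day → 1296 s
V = Q × t = 0.00260562 × 1296 = 3.37688 m³
In gal: 3.37688 / 0.00378541 = 892.078 gal

892.1 gal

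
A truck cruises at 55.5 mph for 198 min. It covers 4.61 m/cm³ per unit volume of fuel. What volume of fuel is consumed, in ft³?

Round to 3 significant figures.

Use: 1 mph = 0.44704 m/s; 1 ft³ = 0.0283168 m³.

55.5 mph → 24.8107 m/s
198 min → 11880 s
d = v × t = 24.8107 × 11880 = 294751 m
4.61 m/cm³ → 4.61×10⁶ m/m³
V = d / (distance per unit fuel) = 294751 / 4.61×10⁶ = 0.0639373 m³
In ft³: 0.0639373 / 0.0283168 = 2.25793 ft³

2.26 ft³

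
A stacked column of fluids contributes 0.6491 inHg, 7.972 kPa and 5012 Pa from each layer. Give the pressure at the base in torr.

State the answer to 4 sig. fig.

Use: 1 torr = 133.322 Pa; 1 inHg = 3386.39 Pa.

113.9 torr

0.6491 inHg × 3386.39 = 2198.11 Pa
7.972 kPa × 1000 = 7972 Pa
5012 Pa (already Pa)
Sum: 2198.11 + 7972 + 5012 = 15182.1 Pa
In torr: 15182.1 / 133.322 = 113.875 torr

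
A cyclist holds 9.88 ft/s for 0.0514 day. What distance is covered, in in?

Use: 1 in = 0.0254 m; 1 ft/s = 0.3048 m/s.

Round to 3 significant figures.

9.88 ft/s × 0.3048 → 3.01142 m/s
0.0514 day × 86400 → 4440.96 s
d = v × t = 3.01142 m/s × 4440.96 s = 13373.6 m
13373.6 m ÷ (0.0254 m/in) = 526520 in

5.27×10⁵ in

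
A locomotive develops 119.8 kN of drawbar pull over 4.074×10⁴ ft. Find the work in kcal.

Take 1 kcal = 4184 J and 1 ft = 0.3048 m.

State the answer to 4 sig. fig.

3.556×10⁵ kcal

119.8 kN × 1000 = 119800 N
4.074×10⁴ ft × 0.3048 = 12417.6 m
W = F × d = 119800 N × 12417.6 m = 1.48763×10⁹ J
1.48763×10⁹ J ÷ (4184 J/kcal) = 355552 kcal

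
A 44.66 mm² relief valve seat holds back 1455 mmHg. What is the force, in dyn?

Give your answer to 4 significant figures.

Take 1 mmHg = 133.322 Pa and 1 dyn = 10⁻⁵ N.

1455 mmHg × 133.322 → 193984 Pa
44.66 mm² × 10⁻⁶ → 4.466×10⁻⁵ m²
F = P × A = 193984 Pa × 4.466×10⁻⁵ m² = 8.66333 N
8.66333 N ÷ (10⁻⁵ N/dyn) = 866333 dyn

8.663×10⁵ dyn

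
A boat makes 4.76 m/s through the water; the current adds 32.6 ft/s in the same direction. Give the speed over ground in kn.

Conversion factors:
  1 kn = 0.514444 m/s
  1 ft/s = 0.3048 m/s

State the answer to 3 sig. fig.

4.76 m/s (already m/s)
32.6 ft/s × 0.3048 = 9.93648 m/s
Total: 4.76 + 9.93648 = 14.6965 m/s
In kn: 14.6965 / 0.514444 = 28.5677 kn

28.6 kn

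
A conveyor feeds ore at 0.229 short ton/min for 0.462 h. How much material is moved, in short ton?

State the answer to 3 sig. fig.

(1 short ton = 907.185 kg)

0.229 short ton/min → 3.46242 kg/s
0.462 h → 1663.2 s
m = ṁ × t = 3.46242 × 1663.2 = 5758.7 kg
In short ton: 5758.7 / 907.185 = 6.34788 short ton

6.35 short ton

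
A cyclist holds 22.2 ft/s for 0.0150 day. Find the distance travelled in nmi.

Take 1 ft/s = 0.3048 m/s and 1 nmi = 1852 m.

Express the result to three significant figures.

22.2 ft/s × 0.3048 = 6.76656 m/s
0.0150 day × 86400 = 1296 s
d = v × t = 6.76656 m/s × 1296 s = 8769.46 m
8769.46 m ÷ (1852 m/nmi) = 4.73513 nmi

4.74 nmi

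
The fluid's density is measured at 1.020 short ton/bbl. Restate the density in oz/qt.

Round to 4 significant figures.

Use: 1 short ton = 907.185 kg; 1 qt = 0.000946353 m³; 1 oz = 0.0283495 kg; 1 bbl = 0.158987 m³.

194.3 oz/qt

1.020 short ton/bbl × 907.185 kg/short ton ÷ 0.158987 m³/bbl = 5820.15 kg/m³
5820.15 kg/m³ ÷ 0.0283495 kg/oz × 0.000946353 m³/qt = 194.286 oz/qt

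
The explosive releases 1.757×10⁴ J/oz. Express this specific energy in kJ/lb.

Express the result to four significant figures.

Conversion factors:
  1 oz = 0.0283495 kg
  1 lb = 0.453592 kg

1.757×10⁴ J/oz ÷ 0.0283495 kg/oz = 619764 J/kg
619764 J/kg ÷ 1000 J/kJ × 0.453592 kg/lb = 281.12 kJ/lb

281.1 kJ/lb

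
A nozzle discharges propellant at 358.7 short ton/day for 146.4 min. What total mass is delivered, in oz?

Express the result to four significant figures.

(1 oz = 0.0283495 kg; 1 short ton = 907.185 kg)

1.167×10⁶ oz

358.7 short ton/day → 3.76629 kg/s
146.4 min → 8784 s
m = ṁ × t = 3.76629 × 8784 = 33083.1 kg
In oz: 33083.1 / 0.0283495 = 1.16697×10⁶ oz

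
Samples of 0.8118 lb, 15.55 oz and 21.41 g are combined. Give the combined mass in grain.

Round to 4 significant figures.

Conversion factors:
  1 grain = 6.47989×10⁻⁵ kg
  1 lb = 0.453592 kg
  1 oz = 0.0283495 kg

0.8118 lb × 0.453592 = 0.368226 kg
15.55 oz × 0.0283495 = 0.440835 kg
21.41 g × 0.001 = 0.02141 kg
Total: 0.368226 + 0.440835 + 0.02141 = 0.830471 kg
In grain: 0.830471 / 6.47989×10⁻⁵ = 12816.1 grain

1.282×10⁴ grain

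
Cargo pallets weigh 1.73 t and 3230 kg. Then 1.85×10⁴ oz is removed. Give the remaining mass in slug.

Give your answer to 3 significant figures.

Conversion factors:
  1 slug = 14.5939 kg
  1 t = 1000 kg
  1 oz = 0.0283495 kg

304 slug

1.73 t × 1000 → 1730 kg
3230 kg (already kg)
1.85×10⁴ oz × 0.0283495 → 524.466 kg
Net: 1730 + 3230 − 524.466 = 4435.53 kg
In slug: 4435.53 / 14.5939 = 303.93 slug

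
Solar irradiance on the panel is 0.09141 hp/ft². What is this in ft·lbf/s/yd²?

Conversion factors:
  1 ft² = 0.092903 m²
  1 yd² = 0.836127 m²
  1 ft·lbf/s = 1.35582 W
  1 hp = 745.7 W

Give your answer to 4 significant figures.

0.09141 hp/ft² × 745.7 W/hp ÷ 0.092903 m²/ft² = 733.716 W/m²
733.716 W/m² ÷ 1.35582 W/ft·lbf/s × 0.836127 m²/yd² = 452.479 ft·lbf/s/yd²

452.5 ft·lbf/s/yd²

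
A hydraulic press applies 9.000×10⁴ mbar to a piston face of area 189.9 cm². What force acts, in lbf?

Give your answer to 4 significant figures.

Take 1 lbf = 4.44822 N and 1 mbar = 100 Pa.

3.842×10⁴ lbf

9.000×10⁴ mbar × 100 = 9×10⁶ Pa
189.9 cm² × 0.0001 = 0.01899 m²
F = P × A = 9×10⁶ Pa × 0.01899 m² = 170910 N
170910 N ÷ (4.44822 N/lbf) = 38422.1 lbf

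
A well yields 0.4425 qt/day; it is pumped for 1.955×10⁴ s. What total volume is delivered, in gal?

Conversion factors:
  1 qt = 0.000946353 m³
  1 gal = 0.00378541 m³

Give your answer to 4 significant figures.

0.02503 gal

0.4425 qt/day → 4.84677×10⁻⁹ m³/s
V = Q × t = 4.84677×10⁻⁹ × 19550 = 9.47544×10⁻⁵ m³
In gal: 9.47544×10⁻⁵ / 0.00378541 = 0.0250315 gal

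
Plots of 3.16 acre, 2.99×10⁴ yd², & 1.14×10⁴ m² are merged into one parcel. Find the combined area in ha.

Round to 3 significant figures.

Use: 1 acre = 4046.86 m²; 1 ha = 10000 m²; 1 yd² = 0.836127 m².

3.16 acre × 4046.86 = 12788.1 m²
2.99×10⁴ yd² × 0.836127 = 25000.2 m²
1.14×10⁴ m² (already m²)
Sum: 12788.1 + 25000.2 + 11400 = 49188.3 m²
In ha: 49188.3 / 10000 = 4.91883 ha

4.92 ha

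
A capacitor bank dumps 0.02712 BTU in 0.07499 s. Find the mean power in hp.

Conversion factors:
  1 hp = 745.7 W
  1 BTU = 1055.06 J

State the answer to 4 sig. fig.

0.5117 hp

0.02712 BTU × 1055.06 → 28.6132 J
P = E / t = 28.6132 J / 0.07499 s = 381.56 W
381.56 W ÷ (745.7 W/hp) = 0.51168 hp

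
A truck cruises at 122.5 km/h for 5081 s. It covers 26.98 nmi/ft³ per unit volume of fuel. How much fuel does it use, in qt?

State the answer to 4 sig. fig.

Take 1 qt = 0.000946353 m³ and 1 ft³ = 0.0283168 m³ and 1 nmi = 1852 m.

103.5 qt

122.5 km/h → 34.0278 m/s
d = v × t = 34.0278 × 5081 = 172895 m
26.98 nmi/ft³ → 1.76457×10⁶ m/m³
V = d / (distance per unit fuel) = 172895 / 1.76457×10⁶ = 0.0979814 m³
In qt: 0.0979814 / 0.000946353 = 103.536 qt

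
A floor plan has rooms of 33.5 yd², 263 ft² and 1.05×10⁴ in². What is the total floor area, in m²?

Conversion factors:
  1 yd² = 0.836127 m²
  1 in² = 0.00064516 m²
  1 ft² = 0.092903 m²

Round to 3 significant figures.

59.2 m²

33.5 yd² × 0.836127 = 28.0103 m²
263 ft² × 0.092903 = 24.4335 m²
1.05×10⁴ in² × 0.00064516 = 6.77418 m²
Total: 28.0103 + 24.4335 + 6.77418 = 59.218 m²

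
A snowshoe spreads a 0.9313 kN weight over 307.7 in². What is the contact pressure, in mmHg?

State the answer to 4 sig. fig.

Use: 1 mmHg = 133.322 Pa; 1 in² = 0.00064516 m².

0.9313 kN × 1000 = 931.3 N
307.7 in² × 0.00064516 = 0.198516 m²
P = F / A = 931.3 N / 0.198516 m² = 4691.31 Pa
4691.31 Pa ÷ (133.322 Pa/mmHg) = 35.1878 mmHg

35.19 mmHg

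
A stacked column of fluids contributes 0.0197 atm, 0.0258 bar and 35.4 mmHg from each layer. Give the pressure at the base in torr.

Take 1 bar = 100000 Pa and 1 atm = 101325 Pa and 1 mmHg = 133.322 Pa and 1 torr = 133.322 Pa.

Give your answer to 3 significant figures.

69.7 torr

0.0197 atm × 101325 = 1996.1 Pa
0.0258 bar × 100000 = 2580 Pa
35.4 mmHg × 133.322 = 4719.6 Pa
Combined: 1996.1 + 2580 + 4719.6 = 9295.7 Pa
In torr: 9295.7 / 133.322 = 69.7237 torr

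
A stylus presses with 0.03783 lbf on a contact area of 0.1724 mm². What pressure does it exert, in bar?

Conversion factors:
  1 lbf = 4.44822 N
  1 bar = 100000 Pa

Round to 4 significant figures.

9.761 bar

0.03783 lbf × 4.44822 → 0.168276 N
0.1724 mm² × 10⁻⁶ → 1.724×10⁻⁷ m²
P = F / A = 0.168276 N / 1.724×10⁻⁷ m² = 976079 Pa
976079 Pa ÷ (100000 Pa/bar) = 9.76079 bar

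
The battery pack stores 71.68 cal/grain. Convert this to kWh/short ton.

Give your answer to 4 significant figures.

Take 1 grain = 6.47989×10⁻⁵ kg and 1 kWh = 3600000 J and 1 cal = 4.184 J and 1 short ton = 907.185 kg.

71.68 cal/grain × 4.184 J/cal ÷ 6.47989×10⁻⁵ kg/grain = 4.62831×10⁶ J/kg
4.62831×10⁶ J/kg ÷ 3600000 J/kWh × 907.185 kg/short ton = 1166.31 kWh/short ton

1166 kWh/short ton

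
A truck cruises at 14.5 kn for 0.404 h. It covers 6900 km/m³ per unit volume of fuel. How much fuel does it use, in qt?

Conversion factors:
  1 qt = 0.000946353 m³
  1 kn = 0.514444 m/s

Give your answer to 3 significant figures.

1.66 qt

14.5 kn → 7.45944 m/s
0.404 h → 1454.4 s
d = v × t = 7.45944 × 1454.4 = 10849 m
6900 km/m³ → 6.9×10⁶ m/m³
V = d / (distance per unit fuel) = 10849 / 6.9×10⁶ = 0.00157232 m³
In qt: 0.00157232 / 0.000946353 = 1.66145 qt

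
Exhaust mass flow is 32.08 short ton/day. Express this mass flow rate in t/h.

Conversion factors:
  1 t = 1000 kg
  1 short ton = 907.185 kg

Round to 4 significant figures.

32.08 short ton/day × 907.185 kg/short ton ÷ 86400 s/day = 0.336834 kg/s
0.336834 kg/s ÷ 1000 kg/t × 3600 s/h = 1.2126 t/h

1.213 t/h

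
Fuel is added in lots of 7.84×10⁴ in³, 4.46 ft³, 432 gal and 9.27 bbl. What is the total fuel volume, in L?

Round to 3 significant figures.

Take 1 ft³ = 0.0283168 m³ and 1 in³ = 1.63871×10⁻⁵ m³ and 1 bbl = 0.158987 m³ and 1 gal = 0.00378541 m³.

4520 L

7.84×10⁴ in³ × 1.63871×10⁻⁵ = 1.28475 m³
4.46 ft³ × 0.0283168 = 0.126293 m³
432 gal × 0.00378541 = 1.6353 m³
9.27 bbl × 0.158987 = 1.47381 m³
Total: 1.28475 + 0.126293 + 1.6353 + 1.47381 = 4.52015 m³
In L: 4.52015 / 0.001 = 4520.15 L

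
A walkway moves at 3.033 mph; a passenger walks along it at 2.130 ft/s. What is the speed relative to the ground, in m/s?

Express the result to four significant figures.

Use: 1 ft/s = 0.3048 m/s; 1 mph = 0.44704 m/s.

2.005 m/s

3.033 mph × 0.44704 → 1.35587 m/s
2.130 ft/s × 0.3048 → 0.649224 m/s
Total: 1.35587 + 0.649224 = 2.00509 m/s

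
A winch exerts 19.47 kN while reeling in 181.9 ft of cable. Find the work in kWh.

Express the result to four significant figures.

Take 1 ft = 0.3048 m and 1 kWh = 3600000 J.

0.2999 kWh

19.47 kN × 1000 = 19470 N
181.9 ft × 0.3048 = 55.4431 m
W = F × d = 19470 N × 55.4431 m = 1.07948×10⁶ J
1.07948×10⁶ J ÷ (3600000 J/kWh) = 0.299856 kWh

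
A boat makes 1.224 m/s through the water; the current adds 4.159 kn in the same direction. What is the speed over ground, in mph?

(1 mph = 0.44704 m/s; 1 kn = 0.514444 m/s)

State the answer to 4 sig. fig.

7.524 mph

1.224 m/s (already m/s)
4.159 kn × 0.514444 = 2.13957 m/s
Total: 1.224 + 2.13957 = 3.36357 m/s
In mph: 3.36357 / 0.44704 = 7.52409 mph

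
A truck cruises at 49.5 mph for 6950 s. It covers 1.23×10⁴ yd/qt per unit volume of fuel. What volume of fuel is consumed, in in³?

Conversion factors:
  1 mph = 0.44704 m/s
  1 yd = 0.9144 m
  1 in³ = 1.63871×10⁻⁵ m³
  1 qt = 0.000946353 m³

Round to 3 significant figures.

49.5 mph → 22.1285 m/s
d = v × t = 22.1285 × 6950 = 153793 m
1.23×10⁴ yd/qt → 1.18847×10⁷ m/m³
V = d / (distance per unit fuel) = 153793 / 1.18847×10⁷ = 0.0129404 m³
In in³: 0.0129404 / 1.63871×10⁻⁵ = 789.67 in³

790 in³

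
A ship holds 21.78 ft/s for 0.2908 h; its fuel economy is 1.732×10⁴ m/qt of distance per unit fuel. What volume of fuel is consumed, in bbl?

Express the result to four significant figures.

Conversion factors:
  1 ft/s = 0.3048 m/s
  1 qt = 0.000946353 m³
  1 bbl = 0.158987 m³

0.002388 bbl

21.78 ft/s → 6.63854 m/s
0.2908 h → 1046.88 s
d = v × t = 6.63854 × 1046.88 = 6949.75 m
1.732×10⁴ m/qt → 1.83018×10⁷ m/m³
V = d / (distance per unit fuel) = 6949.75 / 1.83018×10⁷ = 3.7973×10⁻⁴ m³
In bbl: 3.7973×10⁻⁴ / 0.158987 = 0.00238843 bbl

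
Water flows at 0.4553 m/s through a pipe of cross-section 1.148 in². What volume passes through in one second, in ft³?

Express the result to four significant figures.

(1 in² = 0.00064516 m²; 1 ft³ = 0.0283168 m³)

0.01191 ft³

1.148 in² × 0.00064516 = 7.40644×10⁻⁴ m²
V = v × A × t = 0.4553 m/s × 7.40644×10⁻⁴ m² × 1 s = 3.37215×10⁻⁴ m³
3.37215×10⁻⁴ m³ ÷ (0.0283168 m³/ft³) = 0.0119087 ft³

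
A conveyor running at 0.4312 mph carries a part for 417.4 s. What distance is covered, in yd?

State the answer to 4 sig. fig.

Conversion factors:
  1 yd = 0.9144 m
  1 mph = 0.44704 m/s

0.4312 mph × 0.44704 = 0.192764 m/s
d = v × t = 0.192764 m/s × 417.4 s = 80.4597 m
80.4597 m ÷ (0.9144 m/yd) = 87.9918 yd

87.99 yd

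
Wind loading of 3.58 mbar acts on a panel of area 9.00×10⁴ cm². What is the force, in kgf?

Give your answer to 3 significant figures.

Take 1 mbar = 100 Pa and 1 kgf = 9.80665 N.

329 kgf

3.58 mbar × 100 = 358 Pa
9.00×10⁴ cm² × 0.0001 = 9 m²
F = P × A = 358 Pa × 9 m² = 3222 N
3222 N ÷ (9.80665 N/kgf) = 328.553 kgf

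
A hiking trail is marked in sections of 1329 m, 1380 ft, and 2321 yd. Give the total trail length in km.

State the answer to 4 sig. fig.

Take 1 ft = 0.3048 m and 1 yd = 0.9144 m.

1329 m (already m)
1380 ft × 0.3048 = 420.624 m
2321 yd × 0.9144 = 2122.32 m
Combined: 1329 + 420.624 + 2122.32 = 3871.94 m
In km: 3871.94 / 1000 = 3.87194 km

3.872 km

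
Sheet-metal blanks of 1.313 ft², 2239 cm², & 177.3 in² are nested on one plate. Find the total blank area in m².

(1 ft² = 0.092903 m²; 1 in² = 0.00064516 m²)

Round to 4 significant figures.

0.4603 m²

1.313 ft² × 0.092903 = 0.121982 m²
2239 cm² × 0.0001 = 0.2239 m²
177.3 in² × 0.00064516 = 0.114387 m²
Combined: 0.121982 + 0.2239 + 0.114387 = 0.460269 m²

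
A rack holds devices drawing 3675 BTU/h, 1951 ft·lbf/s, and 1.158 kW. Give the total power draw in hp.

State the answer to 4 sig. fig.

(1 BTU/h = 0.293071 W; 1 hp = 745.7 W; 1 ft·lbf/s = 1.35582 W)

3675 BTU/h × 0.293071 = 1077.04 W
1951 ft·lbf/s × 1.35582 = 2645.2 W
1.158 kW × 1000 = 1158 W
Sum: 1077.04 + 2645.2 + 1158 = 4880.24 W
In hp: 4880.24 / 745.7 = 6.54451 hp

6.545 hp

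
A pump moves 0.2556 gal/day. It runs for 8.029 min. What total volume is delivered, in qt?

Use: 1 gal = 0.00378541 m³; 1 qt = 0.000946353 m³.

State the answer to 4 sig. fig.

0.2556 gal/day → 1.11985×10⁻⁸ m³/s
8.029 min → 481.74 s
V = Q × t = 1.11985×10⁻⁸ × 481.74 = 5.39477×10⁻⁶ m³
In qt: 5.39477×10⁻⁶ / 0.000946353 = 0.00570059 qt

0.005701 qt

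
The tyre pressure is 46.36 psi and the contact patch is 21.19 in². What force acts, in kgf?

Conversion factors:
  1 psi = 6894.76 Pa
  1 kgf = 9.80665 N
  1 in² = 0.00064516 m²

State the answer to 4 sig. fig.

46.36 psi × 6894.76 → 319641 Pa
21.19 in² × 0.00064516 → 0.0136709 m²
F = P × A = 319641 Pa × 0.0136709 m² = 4369.78 N
4369.78 N ÷ (9.80665 N/kgf) = 445.594 kgf

445.6 kgf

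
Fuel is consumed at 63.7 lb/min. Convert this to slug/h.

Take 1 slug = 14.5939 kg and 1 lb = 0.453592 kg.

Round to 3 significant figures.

119 slug/h

63.7 lb/min × 0.453592 kg/lb ÷ 60 s/min = 0.481564 kg/s
0.481564 kg/s ÷ 14.5939 kg/slug × 3600 s/h = 118.791 slug/h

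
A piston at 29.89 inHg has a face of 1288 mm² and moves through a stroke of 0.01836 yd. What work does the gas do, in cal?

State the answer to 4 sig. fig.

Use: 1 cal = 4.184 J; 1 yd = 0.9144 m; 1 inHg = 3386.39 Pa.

29.89 inHg → 101219 Pa
1288 mm² → 0.001288 m²
F = P × A = 101219 × 0.001288 = 130.37 N
0.01836 yd → 0.0167884 m
W = F × d = 130.37 × 0.0167884 = 2.1887 J
In cal: 2.1887 / 4.184 = 0.523112 cal

0.5231 cal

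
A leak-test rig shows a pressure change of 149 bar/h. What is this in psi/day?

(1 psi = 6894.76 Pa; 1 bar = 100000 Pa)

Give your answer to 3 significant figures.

149 bar/h × 100000 Pa/bar ÷ 3600 s/h = 4138.89 Pa/s
4138.89 Pa/s ÷ 6894.76 Pa/psi × 86400 s/day = 51865.5 psi/day

5.19×10⁴ psi/day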